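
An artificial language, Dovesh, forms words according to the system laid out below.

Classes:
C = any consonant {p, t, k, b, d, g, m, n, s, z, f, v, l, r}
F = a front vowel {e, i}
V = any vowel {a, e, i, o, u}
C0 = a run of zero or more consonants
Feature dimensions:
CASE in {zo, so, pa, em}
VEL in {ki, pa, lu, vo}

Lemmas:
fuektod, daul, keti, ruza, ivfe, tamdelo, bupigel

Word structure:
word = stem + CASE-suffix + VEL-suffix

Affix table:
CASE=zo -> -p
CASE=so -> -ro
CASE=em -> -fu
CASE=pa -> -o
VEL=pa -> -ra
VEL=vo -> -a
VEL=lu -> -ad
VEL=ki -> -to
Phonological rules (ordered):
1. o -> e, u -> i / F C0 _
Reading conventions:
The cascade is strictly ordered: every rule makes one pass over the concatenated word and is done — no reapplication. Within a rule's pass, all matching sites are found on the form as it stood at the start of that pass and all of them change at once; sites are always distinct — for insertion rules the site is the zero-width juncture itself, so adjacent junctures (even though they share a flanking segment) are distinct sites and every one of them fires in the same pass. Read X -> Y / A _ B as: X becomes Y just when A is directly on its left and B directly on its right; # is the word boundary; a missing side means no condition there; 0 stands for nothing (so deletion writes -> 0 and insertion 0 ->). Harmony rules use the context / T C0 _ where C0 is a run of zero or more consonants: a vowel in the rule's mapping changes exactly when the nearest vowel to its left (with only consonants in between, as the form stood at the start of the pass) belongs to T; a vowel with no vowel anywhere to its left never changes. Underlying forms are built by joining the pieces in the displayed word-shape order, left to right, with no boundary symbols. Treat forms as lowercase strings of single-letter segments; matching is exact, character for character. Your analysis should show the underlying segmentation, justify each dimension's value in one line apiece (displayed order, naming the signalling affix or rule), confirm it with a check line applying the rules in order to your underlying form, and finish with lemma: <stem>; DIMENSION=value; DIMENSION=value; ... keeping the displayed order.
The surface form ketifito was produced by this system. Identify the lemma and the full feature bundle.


underlying: keti-fu-to
CASE=em - signalled by the affix -fu
VEL=ki - signalled by the affix -to
check: ketifuto -> ketifito
lemma: keti; CASE=em; VEL=ki


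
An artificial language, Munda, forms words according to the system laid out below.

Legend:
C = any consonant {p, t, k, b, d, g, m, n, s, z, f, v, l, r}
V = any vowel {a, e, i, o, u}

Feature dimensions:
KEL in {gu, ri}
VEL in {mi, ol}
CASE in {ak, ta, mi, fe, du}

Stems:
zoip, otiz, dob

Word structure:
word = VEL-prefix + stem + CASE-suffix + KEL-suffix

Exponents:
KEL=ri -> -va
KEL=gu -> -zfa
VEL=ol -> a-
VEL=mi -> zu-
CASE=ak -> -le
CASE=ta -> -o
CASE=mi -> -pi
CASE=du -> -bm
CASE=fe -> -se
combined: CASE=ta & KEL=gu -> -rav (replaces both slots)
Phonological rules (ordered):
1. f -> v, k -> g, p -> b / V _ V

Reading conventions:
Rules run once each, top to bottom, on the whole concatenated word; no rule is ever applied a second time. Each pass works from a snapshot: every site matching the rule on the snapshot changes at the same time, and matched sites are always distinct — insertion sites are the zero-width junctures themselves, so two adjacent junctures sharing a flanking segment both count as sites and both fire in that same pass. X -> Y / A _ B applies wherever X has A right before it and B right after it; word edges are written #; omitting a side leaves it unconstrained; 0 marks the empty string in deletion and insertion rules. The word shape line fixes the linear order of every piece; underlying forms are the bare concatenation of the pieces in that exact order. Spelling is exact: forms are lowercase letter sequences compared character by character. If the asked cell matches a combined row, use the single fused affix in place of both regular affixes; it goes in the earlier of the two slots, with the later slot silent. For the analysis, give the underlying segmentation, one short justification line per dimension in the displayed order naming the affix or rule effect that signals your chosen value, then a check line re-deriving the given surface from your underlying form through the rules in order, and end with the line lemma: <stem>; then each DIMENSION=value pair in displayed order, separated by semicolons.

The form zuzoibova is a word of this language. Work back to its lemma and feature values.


underlying: zu-zoip-o-va
KEL=ri - signalled by the affix -va
VEL=mi - signalled by the affix zu-
CASE=ta - signalled by the affix -o
check: zuzoipova -> zuzoibova
lemma: zoip; KEL=ri; VEL=mi; CASE=ta


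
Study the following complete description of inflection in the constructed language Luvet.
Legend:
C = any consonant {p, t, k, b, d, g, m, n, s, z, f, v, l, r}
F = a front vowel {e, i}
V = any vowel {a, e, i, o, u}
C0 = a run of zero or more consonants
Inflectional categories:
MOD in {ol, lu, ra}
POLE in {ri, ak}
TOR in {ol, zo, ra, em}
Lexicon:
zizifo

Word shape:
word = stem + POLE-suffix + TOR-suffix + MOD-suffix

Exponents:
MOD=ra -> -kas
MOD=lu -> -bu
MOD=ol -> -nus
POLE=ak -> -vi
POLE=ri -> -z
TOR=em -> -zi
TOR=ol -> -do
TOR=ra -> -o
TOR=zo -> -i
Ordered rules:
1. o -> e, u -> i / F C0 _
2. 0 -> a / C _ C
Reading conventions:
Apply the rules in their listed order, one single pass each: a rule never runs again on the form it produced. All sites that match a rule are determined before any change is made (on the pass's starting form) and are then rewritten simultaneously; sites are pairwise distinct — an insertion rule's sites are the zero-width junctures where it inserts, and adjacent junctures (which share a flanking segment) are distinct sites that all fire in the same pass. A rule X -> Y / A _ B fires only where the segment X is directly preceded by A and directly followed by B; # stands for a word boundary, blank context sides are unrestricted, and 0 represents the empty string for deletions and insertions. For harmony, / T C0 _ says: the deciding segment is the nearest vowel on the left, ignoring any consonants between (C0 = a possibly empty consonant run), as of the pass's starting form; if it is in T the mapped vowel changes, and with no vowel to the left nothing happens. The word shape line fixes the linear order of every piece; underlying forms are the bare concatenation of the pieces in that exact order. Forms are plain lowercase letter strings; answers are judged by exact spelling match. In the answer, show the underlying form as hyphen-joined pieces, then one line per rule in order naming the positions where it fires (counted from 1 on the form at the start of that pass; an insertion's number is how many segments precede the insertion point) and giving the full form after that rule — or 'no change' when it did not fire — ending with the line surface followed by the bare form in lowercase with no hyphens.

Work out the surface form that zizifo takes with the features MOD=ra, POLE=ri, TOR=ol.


underlying: zizifo-z-do-kas
1. o -> e, u -> i / F C0 _: fires at position(s) 6: zizifezdokas
2. 0 -> a / C _ C: inserts after position(s) 7: zizifezadokas
surface: zizifezadokas


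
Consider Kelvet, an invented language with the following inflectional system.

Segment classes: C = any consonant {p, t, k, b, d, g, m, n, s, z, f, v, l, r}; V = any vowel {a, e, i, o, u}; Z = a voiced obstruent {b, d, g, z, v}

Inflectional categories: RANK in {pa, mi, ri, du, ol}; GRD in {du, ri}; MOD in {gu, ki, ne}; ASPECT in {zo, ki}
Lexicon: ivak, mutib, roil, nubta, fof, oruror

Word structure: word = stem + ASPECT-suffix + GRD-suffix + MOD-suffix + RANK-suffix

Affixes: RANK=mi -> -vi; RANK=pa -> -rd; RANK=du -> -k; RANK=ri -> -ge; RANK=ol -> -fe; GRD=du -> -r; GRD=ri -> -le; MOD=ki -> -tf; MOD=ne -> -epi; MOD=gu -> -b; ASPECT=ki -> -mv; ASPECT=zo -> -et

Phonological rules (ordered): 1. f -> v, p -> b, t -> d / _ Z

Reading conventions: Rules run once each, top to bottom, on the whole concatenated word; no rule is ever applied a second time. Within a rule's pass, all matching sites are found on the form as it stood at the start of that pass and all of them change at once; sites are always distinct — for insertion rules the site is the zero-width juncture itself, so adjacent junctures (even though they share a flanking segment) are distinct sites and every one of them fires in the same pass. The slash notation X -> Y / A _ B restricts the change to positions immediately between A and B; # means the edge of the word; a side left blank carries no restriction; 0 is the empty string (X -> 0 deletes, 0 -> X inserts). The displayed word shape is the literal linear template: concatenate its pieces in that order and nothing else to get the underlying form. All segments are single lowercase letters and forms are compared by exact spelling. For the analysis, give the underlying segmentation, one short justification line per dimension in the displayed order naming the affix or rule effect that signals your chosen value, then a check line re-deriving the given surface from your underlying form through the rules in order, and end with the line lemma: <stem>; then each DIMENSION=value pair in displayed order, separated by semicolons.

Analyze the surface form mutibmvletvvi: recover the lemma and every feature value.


underlying: mutib-mv-le-tf-vi
RANK=mi - signalled by the affix -vi
GRD=ri - signalled by the affix -le
MOD=ki - signalled by the affix -tf
ASPECT=ki - signalled by the affix -mv
check: mutibmvletfvi -> mutibmvletvvi
lemma: mutib; RANK=mi; GRD=ri; MOD=ki; ASPECT=ki


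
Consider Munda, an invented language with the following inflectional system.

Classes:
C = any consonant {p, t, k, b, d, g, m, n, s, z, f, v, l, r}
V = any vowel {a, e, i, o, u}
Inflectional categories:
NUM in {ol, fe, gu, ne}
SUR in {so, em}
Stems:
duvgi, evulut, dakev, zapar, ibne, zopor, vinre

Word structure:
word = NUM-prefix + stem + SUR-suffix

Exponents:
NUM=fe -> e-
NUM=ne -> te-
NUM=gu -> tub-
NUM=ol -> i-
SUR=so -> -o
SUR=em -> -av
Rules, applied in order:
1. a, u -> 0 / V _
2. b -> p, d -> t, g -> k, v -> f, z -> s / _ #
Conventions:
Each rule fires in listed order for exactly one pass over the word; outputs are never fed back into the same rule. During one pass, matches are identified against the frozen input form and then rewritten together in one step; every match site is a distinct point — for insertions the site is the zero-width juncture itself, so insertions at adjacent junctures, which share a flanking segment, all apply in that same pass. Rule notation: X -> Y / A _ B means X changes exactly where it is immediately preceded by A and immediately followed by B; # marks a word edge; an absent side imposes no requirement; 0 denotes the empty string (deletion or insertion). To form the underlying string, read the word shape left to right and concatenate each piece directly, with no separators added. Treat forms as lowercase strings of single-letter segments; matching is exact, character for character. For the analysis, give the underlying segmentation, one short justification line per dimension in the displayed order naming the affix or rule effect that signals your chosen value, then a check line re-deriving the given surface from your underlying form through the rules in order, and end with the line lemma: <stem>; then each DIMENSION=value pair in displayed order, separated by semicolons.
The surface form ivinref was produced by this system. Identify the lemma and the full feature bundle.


underlying: i-vinre-av
NUM=ol - signalled by the affix i-
SUR=em - signalled by the affix -av
check: ivinreav -> ivinrev -> ivinref
lemma: vinre; NUM=ol; SUR=em


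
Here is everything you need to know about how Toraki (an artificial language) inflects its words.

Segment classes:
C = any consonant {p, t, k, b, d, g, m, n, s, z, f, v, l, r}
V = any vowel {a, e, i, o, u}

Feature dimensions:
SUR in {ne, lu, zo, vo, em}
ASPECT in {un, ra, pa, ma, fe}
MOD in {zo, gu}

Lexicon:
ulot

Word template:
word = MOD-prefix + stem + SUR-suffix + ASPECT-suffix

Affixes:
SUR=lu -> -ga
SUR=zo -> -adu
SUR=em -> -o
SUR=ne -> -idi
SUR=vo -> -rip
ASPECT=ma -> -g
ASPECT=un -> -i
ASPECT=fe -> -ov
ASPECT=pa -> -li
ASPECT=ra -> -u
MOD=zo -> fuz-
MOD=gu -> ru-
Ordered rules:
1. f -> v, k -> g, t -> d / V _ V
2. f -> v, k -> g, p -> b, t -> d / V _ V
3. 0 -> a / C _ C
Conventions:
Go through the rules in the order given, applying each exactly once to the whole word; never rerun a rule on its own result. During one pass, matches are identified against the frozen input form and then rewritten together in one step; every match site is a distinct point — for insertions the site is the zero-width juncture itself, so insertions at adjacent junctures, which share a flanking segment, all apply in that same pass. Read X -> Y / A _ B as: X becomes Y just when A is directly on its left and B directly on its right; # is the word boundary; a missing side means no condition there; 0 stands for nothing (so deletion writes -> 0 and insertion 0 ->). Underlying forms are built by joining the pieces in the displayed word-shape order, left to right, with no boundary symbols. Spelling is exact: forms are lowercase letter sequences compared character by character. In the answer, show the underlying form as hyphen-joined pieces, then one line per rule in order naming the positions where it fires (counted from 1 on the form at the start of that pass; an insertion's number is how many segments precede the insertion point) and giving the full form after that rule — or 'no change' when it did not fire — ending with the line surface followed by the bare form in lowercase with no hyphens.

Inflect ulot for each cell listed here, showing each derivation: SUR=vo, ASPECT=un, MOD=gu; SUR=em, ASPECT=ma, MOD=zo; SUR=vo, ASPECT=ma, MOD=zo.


cell SUR=vo, ASPECT=un, MOD=gu:
underlying: ru-ulot-rip-i
1. f -> v, k -> g, t -> d / V _ V: no change
2. f -> v, k -> g, p -> b, t -> d / V _ V: fires at position(s) 9: ruulotribi
3. 0 -> a / C _ C: inserts after position(s) 6: ruulotaribi
surface: ruulotaribi

cell SUR=em, ASPECT=ma, MOD=zo:
underlying: fuz-ulot-o-g
1. f -> v, k -> g, t -> d / V _ V: fires at position(s) 7: fuzulodog
2. f -> v, k -> g, p -> b, t -> d / V _ V: no change
3. 0 -> a / C _ C: no change
surface: fuzulodog

cell SUR=vo, ASPECT=ma, MOD=zo:
underlying: fuz-ulot-rip-g
1. f -> v, k -> g, t -> d / V _ V: no change
2. f -> v, k -> g, p -> b, t -> d / V _ V: no change
3. 0 -> a / C _ C: inserts after position(s) 7, 10: fuzulotaripag
surface: fuzulotaripag


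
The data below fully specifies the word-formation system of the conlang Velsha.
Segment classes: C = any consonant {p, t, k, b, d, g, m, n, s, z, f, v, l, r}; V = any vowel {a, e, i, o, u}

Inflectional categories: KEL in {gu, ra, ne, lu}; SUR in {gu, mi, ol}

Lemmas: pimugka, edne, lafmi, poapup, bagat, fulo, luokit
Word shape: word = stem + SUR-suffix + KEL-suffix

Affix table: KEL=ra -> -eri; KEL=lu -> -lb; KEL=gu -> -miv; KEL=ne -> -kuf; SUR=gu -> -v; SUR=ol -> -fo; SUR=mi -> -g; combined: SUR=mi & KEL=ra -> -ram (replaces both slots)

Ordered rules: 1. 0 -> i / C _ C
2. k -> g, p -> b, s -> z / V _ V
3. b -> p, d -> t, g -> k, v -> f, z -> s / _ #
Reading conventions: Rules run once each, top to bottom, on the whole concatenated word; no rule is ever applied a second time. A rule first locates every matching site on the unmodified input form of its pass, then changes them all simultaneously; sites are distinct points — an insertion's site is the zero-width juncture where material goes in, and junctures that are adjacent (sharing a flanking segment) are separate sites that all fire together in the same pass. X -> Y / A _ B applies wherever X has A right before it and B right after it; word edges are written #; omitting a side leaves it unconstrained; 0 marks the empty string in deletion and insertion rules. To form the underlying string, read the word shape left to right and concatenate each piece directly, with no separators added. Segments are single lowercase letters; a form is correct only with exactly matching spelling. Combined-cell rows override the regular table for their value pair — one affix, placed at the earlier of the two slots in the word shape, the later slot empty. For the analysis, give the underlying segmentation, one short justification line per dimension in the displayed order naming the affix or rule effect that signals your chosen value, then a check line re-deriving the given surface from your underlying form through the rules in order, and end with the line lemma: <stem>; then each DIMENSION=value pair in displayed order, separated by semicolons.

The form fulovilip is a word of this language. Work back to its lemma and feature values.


underlying: fulo-v-lb
KEL=lu - signalled by the affix -lb
SUR=gu - signalled by the affix -v
check: fulovlb -> fulovilib -> fulovilib -> fulovilip
lemma: fulo; KEL=lu; SUR=gu


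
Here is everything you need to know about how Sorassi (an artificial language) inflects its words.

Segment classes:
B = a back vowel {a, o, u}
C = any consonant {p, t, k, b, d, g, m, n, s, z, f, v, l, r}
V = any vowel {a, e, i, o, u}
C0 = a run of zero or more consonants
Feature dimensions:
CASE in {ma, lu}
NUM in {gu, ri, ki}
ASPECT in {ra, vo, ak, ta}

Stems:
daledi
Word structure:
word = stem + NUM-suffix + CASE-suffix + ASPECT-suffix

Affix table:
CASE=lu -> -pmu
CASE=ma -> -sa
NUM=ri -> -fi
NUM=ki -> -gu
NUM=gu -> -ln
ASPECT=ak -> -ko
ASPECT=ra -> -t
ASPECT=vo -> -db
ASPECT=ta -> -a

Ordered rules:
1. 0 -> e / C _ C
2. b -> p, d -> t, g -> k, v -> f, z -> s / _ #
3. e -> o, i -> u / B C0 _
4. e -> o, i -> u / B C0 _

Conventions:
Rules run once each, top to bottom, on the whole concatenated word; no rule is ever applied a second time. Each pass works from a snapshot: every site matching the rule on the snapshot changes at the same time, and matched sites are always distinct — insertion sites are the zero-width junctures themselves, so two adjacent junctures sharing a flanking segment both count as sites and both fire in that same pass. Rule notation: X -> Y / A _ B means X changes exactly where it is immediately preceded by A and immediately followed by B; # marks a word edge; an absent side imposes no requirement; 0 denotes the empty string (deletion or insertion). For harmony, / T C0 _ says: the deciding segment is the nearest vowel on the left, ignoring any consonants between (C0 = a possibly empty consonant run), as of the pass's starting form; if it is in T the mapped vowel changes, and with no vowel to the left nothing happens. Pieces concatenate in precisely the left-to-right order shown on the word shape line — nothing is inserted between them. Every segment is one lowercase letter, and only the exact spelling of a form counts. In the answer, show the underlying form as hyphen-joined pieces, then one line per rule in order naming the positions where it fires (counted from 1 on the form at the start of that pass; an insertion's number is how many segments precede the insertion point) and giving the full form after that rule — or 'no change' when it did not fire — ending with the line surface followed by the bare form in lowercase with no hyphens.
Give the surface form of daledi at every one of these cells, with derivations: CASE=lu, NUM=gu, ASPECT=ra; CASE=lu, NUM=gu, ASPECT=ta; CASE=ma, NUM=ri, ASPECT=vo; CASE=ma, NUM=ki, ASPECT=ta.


cell CASE=lu, NUM=gu, ASPECT=ra:
underlying: daledi-ln-pmu-t
1. 0 -> e / C _ C: inserts after position(s) 7, 8, 9: daledilenepemut
2. b -> p, d -> t, g -> k, v -> f, z -> s / _ #: no change
3. e -> o, i -> u / B C0 _: fires at position(s) 4: dalodilenepemut
4. e -> o, i -> u / B C0 _: fires at position(s) 6: dalodulenepemut
surface: dalodulenepemut

cell CASE=lu, NUM=gu, ASPECT=ta:
underlying: daledi-ln-pmu-a
1. 0 -> e / C _ C: inserts after position(s) 7, 8, 9: daledilenepemua
2. b -> p, d -> t, g -> k, v -> f, z -> s / _ #: no change
3. e -> o, i -> u / B C0 _: fires at position(s) 4: dalodilenepemua
4. e -> o, i -> u / B C0 _: fires at position(s) 6: dalodulenepemua
surface: dalodulenepemua

cell CASE=ma, NUM=ri, ASPECT=vo:
underlying: daledi-fi-sa-db
1. 0 -> e / C _ C: inserts after position(s) 11: daledifisadeb
2. b -> p, d -> t, g -> k, v -> f, z -> s / _ #: fires at position(s) 13: daledifisadep
3. e -> o, i -> u / B C0 _: fires at position(s) 4, 12: dalodifisadop
4. e -> o, i -> u / B C0 _: fires at position(s) 6: dalodufisadop
surface: dalodufisadop

cell CASE=ma, NUM=ki, ASPECT=ta:
underlying: daledi-gu-sa-a
1. 0 -> e / C _ C: no change
2. b -> p, d -> t, g -> k, v -> f, z -> s / _ #: no change
3. e -> o, i -> u / B C0 _: fires at position(s) 4: dalodigusaa
4. e -> o, i -> u / B C0 _: fires at position(s) 6: dalodugusaa
surface: dalodugusaa


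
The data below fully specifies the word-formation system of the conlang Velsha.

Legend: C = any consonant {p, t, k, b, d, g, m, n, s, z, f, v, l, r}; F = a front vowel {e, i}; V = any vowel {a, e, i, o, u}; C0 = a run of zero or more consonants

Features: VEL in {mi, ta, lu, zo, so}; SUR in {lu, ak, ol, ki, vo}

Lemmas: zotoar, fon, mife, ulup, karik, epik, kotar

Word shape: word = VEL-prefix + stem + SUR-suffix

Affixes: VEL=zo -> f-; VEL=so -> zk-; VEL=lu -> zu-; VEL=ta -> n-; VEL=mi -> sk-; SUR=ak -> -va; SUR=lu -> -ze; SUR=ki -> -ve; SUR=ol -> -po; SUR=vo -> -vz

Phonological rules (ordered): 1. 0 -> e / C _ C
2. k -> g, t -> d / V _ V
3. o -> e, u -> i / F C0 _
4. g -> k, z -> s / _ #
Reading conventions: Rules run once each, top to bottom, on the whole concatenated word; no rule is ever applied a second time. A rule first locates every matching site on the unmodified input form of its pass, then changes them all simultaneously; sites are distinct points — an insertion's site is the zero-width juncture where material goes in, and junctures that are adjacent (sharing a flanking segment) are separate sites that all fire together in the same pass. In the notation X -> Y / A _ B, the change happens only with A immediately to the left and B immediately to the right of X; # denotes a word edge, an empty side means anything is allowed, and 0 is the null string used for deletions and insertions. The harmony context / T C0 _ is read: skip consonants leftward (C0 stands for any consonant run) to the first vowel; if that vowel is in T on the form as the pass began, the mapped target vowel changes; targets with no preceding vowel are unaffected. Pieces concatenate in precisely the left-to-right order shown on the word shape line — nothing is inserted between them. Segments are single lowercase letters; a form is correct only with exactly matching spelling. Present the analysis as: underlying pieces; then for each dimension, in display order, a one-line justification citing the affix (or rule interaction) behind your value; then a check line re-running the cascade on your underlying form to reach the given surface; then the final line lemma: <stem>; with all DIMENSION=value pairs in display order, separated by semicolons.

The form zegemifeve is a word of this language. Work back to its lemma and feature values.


underlying: zk-mife-ve
VEL=so - signalled by the affix zk-
SUR=ki - signalled by the affix -ve
check: zkmifeve -> zekemifeve -> zegemifeve -> zegemifeve -> zegemifeve
lemma: mife; VEL=so; SUR=ki


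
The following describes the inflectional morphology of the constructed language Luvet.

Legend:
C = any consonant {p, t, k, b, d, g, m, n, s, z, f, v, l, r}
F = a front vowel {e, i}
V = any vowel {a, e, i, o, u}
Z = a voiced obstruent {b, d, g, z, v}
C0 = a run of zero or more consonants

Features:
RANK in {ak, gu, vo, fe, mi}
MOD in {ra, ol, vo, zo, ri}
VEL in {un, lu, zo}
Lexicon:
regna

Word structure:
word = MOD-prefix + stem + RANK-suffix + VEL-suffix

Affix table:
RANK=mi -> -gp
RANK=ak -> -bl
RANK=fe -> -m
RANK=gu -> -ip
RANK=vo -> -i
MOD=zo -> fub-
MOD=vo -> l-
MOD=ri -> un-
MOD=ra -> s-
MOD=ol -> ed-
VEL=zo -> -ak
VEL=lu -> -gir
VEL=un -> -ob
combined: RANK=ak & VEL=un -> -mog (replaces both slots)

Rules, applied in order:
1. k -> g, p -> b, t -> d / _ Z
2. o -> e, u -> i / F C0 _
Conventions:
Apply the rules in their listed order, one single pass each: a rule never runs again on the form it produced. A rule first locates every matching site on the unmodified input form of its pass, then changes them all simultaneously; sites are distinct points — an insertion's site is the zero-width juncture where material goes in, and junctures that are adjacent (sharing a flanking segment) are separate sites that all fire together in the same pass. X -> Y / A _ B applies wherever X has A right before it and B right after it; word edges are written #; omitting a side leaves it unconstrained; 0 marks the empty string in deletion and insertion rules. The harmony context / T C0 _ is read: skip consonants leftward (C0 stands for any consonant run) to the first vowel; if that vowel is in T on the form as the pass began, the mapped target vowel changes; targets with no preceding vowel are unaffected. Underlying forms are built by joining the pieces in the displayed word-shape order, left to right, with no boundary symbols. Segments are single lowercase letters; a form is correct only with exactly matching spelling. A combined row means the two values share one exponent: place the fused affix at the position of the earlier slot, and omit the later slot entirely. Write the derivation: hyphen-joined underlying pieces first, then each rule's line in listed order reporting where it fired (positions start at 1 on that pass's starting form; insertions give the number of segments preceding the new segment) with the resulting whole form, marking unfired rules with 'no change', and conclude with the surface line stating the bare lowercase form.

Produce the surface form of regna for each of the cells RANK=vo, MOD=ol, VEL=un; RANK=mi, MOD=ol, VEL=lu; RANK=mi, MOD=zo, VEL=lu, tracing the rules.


cell RANK=vo, MOD=ol, VEL=un:
underlying: ed-regna-i-ob
1. k -> g, p -> b, t -> d / _ Z: no change
2. o -> e, u -> i / F C0 _: fires at position(s) 9: edregnaieb
surface: edregnaieb

cell RANK=mi, MOD=ol, VEL=lu:
underlying: ed-regna-gp-gir
1. k -> g, p -> b, t -> d / _ Z: fires at position(s) 9: edregnagbgir
2. o -> e, u -> i / F C0 _: no change
surface: edregnagbgir

cell RANK=mi, MOD=zo, VEL=lu:
underlying: fub-regna-gp-gir
1. k -> g, p -> b, t -> d / _ Z: fires at position(s) 10: fubregnagbgir
2. o -> e, u -> i / F C0 _: no change
surface: fubregnagbgir


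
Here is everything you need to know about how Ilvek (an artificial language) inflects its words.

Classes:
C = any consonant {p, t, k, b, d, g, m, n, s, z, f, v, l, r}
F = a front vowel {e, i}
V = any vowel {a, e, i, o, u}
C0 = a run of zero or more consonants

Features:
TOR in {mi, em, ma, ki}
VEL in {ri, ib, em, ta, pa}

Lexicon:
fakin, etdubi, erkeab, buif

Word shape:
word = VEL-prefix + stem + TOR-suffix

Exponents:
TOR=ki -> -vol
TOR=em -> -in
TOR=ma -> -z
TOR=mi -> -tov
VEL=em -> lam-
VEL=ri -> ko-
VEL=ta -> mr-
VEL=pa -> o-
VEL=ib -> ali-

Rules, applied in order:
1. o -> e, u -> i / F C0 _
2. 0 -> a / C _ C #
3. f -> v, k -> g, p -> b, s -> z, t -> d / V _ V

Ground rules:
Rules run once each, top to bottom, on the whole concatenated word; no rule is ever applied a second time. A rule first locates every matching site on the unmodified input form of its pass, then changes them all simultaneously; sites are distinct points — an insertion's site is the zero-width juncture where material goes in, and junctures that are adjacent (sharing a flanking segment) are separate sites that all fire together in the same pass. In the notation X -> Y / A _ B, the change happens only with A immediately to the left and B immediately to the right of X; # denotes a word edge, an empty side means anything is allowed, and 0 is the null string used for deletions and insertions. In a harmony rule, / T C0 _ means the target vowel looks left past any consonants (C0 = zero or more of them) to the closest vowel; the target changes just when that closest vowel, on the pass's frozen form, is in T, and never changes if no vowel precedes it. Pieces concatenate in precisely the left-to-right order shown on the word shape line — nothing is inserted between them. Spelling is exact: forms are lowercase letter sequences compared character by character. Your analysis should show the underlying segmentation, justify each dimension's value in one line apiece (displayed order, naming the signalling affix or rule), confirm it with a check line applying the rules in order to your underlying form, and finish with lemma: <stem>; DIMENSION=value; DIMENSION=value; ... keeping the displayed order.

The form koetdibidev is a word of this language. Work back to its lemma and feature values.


underlying: ko-etdubi-tov
TOR=mi - signalled by the affix -tov
VEL=ri - signalled by the affix ko-
check: koetdubitov -> koetdibitev -> koetdibitev -> koetdibidev
lemma: etdubi; TOR=mi; VEL=ri


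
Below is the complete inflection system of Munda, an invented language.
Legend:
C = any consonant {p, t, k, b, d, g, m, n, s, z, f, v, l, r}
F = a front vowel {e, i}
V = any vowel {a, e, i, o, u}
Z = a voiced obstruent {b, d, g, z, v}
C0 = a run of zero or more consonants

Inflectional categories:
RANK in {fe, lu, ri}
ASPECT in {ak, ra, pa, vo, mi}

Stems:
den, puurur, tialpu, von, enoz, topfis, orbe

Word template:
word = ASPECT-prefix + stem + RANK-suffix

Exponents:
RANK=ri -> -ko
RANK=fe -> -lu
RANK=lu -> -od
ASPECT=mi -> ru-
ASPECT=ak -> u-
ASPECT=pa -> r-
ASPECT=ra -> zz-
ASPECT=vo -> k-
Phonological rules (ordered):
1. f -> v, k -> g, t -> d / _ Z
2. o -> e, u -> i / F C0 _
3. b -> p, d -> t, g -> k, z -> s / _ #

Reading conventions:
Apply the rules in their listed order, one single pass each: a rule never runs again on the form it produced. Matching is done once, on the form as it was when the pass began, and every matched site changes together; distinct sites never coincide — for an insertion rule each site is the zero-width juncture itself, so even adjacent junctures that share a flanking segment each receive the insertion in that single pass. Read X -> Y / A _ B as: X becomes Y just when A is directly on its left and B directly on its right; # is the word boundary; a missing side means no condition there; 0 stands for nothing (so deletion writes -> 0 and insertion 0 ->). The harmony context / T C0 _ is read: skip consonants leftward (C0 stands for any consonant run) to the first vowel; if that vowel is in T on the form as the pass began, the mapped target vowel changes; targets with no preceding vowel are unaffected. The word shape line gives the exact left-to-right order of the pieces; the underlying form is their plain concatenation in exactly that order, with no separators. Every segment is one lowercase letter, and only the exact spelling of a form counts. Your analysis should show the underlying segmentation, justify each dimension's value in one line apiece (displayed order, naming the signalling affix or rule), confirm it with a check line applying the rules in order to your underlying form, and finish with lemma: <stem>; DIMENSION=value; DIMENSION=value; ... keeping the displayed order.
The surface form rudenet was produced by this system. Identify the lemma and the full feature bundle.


underlying: ru-den-od
RANK=lu - signalled by the affix -od
ASPECT=mi - signalled by the affix ru-
check: rudenod -> rudenod -> rudened -> rudenet
lemma: den; RANK=lu; ASPECT=mi


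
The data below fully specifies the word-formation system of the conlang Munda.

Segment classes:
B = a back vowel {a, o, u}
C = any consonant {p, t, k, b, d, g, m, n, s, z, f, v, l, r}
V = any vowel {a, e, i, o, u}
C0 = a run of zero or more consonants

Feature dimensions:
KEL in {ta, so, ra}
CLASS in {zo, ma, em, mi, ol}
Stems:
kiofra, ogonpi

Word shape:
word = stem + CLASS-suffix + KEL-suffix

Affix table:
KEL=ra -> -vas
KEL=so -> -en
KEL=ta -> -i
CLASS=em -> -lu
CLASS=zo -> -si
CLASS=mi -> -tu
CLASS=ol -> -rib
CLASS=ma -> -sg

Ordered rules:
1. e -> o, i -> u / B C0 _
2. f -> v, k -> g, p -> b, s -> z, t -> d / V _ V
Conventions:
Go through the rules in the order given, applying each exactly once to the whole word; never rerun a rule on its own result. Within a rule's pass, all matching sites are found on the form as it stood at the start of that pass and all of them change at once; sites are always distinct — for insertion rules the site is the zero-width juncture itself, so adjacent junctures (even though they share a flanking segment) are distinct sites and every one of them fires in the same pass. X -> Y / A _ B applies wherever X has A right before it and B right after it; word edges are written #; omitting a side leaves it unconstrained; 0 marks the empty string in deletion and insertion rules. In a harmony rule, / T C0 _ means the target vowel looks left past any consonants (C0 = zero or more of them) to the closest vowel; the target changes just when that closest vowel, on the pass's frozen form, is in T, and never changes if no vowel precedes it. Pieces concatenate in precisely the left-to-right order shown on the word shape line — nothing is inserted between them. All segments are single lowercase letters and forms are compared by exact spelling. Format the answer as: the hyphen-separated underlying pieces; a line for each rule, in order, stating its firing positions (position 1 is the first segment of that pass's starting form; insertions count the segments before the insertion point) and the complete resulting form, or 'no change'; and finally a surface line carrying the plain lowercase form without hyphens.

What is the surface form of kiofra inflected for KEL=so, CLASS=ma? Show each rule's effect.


underlying: kiofra-sg-en
1. e -> o, i -> u / B C0 _: fires at position(s) 9: kiofrasgon
2. f -> v, k -> g, p -> b, s -> z, t -> d / V _ V: no change
surface: kiofrasgon


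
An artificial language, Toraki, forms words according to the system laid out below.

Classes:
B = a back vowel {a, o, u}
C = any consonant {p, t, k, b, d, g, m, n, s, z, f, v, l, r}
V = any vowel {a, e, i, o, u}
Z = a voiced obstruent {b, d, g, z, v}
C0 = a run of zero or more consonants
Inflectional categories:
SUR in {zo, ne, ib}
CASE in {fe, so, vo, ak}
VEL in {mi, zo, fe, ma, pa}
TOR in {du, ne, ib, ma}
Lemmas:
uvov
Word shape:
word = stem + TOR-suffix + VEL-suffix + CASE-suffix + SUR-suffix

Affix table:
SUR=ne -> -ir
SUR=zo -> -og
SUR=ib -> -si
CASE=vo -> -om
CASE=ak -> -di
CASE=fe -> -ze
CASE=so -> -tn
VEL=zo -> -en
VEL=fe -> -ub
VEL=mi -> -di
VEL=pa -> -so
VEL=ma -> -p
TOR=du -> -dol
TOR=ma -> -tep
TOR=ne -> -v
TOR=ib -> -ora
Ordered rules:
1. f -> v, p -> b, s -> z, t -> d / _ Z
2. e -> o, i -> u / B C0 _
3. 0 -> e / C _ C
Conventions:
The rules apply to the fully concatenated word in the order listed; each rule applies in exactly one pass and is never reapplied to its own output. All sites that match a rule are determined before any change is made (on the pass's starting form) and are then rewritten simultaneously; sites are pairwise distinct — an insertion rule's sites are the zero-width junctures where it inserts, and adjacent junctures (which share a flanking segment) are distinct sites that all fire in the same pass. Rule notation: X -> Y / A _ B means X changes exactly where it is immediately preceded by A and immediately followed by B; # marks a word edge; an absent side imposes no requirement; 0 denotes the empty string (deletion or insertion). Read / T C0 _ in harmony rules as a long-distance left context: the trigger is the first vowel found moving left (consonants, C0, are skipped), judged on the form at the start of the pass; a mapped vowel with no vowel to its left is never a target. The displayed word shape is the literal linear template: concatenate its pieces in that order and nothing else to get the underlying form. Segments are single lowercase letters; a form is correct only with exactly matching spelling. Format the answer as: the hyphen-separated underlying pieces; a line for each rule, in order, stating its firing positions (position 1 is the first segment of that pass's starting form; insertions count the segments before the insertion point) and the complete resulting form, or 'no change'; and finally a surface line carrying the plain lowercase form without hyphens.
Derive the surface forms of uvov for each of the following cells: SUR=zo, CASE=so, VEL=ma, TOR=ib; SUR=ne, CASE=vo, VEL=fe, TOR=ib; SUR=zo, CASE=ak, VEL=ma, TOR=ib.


cell SUR=zo, CASE=so, VEL=ma, TOR=ib:
underlying: uvov-ora-p-tn-og
1. f -> v, p -> b, s -> z, t -> d / _ Z: no change
2. e -> o, i -> u / B C0 _: no change
3. 0 -> e / C _ C: inserts after position(s) 8, 9: uvovorapetenog
surface: uvovorapetenog

cell SUR=ne, CASE=vo, VEL=fe, TOR=ib:
underlying: uvov-ora-ub-om-ir
1. f -> v, p -> b, s -> z, t -> d / _ Z: no change
2. e -> o, i -> u / B C0 _: fires at position(s) 12: uvovoraubomur
3. 0 -> e / C _ C: no change
surface: uvovoraubomur

cell SUR=zo, CASE=ak, VEL=ma, TOR=ib:
underlying: uvov-ora-p-di-og
1. f -> v, p -> b, s -> z, t -> d / _ Z: fires at position(s) 8: uvovorabdiog
2. e -> o, i -> u / B C0 _: fires at position(s) 10: uvovorabduog
3. 0 -> e / C _ C: inserts after position(s) 8: uvovorabeduog
surface: uvovorabeduog


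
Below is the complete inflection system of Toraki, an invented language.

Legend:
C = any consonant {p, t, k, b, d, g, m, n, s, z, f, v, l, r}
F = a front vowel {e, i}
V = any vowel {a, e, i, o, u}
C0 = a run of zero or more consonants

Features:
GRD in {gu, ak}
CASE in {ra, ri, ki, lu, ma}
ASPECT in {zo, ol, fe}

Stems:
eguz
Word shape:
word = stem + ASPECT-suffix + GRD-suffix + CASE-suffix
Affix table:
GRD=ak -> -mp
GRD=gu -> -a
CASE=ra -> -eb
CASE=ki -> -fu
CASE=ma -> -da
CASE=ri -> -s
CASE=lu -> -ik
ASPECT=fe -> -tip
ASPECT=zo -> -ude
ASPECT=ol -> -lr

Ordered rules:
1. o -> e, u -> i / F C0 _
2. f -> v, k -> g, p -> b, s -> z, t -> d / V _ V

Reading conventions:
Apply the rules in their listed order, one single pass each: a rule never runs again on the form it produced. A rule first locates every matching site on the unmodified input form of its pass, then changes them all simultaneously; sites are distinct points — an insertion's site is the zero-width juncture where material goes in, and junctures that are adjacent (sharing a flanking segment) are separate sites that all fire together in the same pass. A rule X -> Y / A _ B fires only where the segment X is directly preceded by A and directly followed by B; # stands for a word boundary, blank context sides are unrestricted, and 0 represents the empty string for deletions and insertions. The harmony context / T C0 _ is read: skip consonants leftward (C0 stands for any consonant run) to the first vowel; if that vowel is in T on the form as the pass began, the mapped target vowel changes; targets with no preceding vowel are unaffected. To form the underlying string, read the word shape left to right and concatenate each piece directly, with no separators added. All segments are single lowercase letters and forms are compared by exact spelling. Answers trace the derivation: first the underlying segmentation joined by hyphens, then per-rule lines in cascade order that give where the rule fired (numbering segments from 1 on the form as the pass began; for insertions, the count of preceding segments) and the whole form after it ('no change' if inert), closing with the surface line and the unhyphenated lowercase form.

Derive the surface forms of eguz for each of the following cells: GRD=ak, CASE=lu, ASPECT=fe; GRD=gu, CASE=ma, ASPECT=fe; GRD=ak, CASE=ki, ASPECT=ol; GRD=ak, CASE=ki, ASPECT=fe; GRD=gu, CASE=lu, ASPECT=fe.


cell GRD=ak, CASE=lu, ASPECT=fe:
underlying: eguz-tip-mp-ik
1. o -> e, u -> i / F C0 _: fires at position(s) 3: egiztipmpik
2. f -> v, k -> g, p -> b, s -> z, t -> d / V _ V: no change
surface: egiztipmpik

cell GRD=gu, CASE=ma, ASPECT=fe:
underlying: eguz-tip-a-da
1. o -> e, u -> i / F C0 _: fires at position(s) 3: egiztipada
2. f -> v, k -> g, p -> b, s -> z, t -> d / V _ V: fires at position(s) 7: egiztibada
surface: egiztibada

cell GRD=ak, CASE=ki, ASPECT=ol:
underlying: eguz-lr-mp-fu
1. o -> e, u -> i / F C0 _: fires at position(s) 3: egizlrmpfu
2. f -> v, k -> g, p -> b, s -> z, t -> d / V _ V: no change
surface: egizlrmpfu

cell GRD=ak, CASE=ki, ASPECT=fe:
underlying: eguz-tip-mp-fu
1. o -> e, u -> i / F C0 _: fires at position(s) 3, 11: egiztipmpfi
2. f -> v, k -> g, p -> b, s -> z, t -> d / V _ V: no change
surface: egiztipmpfi

cell GRD=gu, CASE=lu, ASPECT=fe:
underlying: eguz-tip-a-ik
1. o -> e, u -> i / F C0 _: fires at position(s) 3: egiztipaik
2. f -> v, k -> g, p -> b, s -> z, t -> d / V _ V: fires at position(s) 7: egiztibaik
surface: egiztibaik
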